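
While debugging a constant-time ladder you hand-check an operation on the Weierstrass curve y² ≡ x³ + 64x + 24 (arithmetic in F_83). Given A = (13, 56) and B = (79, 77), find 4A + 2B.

First 4A:
Double-and-add on 4 = (100)₂. Start with A = (13, 56) for the leading 1-bit.
double: tangent at (13, 56): λ = (3·13² + 64)/(2·56) ≡ 73/29. 29⁻¹ ≡ 63 (mod 83), so λ ≡ 73·63 ≡ 34.
  x = λ² - 13 - 13 = 1156 - 26 ≡ 51; y = λ·(13 - 51) - 56 ≡ 63. → (51, 63)
double: tangent at (51, 63): λ = (3·51² + 64)/(2·63) ≡ 65/43. 43⁻¹ ≡ 56 (mod 83), so λ ≡ 65·56 ≡ 71.
  x = λ² - 51 - 51 = 5041 - 102 ≡ 42; y = λ·(51 - 42) - 63 ≡ 78. → (42, 78)
4A = (42, 78).
Next 2B:
Repeated addition: build up to 2B.
2B: tangent at (79, 77): λ = (3·79² + 64)/(2·77) ≡ 29/71. 71⁻¹ ≡ 76 (mod 83) since 71·76 = 5396 ≡ 1, so λ ≡ 29·76 ≡ 46.
  x = λ² - 79 - 79 = 2116 - 158 ≡ 49; y = λ·(79 - 49) - 77 ≡ 58. → (49, 58)
2B = (49, 58).
Finally 4A + 2B:
(42, 78) + (49, 58). λ = (58 - 78)/(49 - 42) ≡ 63/7 mod 83. 7⁻¹ ≡ 12 (mod 83), so λ ≡ 9.
  x = λ² - 42 - 49 = 81 - 91 ≡ 73; y = λ·(42 - 73) - 78 ≡ 58. → (73, 58)

(73, 58)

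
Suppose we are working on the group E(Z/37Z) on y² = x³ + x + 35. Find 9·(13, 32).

(13, 5)

Write P = (13, 32).
Double-and-add on 9 = (1001)₂. Start with P = (13, 32) for the leading 1-bit.
double: tangent at (13, 32): λ = (3·13² + 1)/(2·32) ≡ 27/27. 27⁻¹ ≡ 11 (mod 37) since 27·11 = 297 ≡ 1, so λ ≡ 27·11 ≡ 1.
  x = λ² - 13 - 13 = 1 - 26 ≡ 12; y = λ·(13 - 12) - 32 ≡ 6. → (12, 6)
double: tangent at (12, 6): λ = (3·12² + 1)/(2·6) ≡ 26/12. 12⁻¹ ≡ 34 (mod 37) since 12·34 = 408 ≡ 1, so λ ≡ 26·34 ≡ 33.
  x = λ² - 12 - 12 = 1089 - 24 ≡ 29; y = λ·(12 - 29) - 6 ≡ 25. → (29, 25)
double: tangent at (29, 25): λ = (3·29² + 1)/(2·25) ≡ 8/13. 13⁻¹ ≡ 20 (mod 37) since 13·20 = 260 ≡ 1, so λ ≡ 8·20 ≡ 12.
  x = λ² - 29 - 29 = 144 - 58 ≡ 12; y = λ·(29 - 12) - 25 ≡ 31. → (12, 31)
add P: (12, 31) + (13, 32). λ = (32 - 31)/(13 - 12) ≡ 1/1 mod 37. 1⁻¹ ≡ 1 (mod 37), so λ ≡ 1.
  x = λ² - 12 - 13 = 1 - 25 ≡ 13; y = λ·(12 - 13) - 31 ≡ 5. → (13, 5)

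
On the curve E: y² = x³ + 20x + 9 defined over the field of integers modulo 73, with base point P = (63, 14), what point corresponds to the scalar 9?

Repeated addition: build up to 9P.
2P: tangent at (63, 14): λ = (3·63² + 20)/(2·14) ≡ 28/28. 28⁻¹ ≡ 60 (mod 73) since 28·60 = 1680 ≡ 1, so λ ≡ 28·60 ≡ 1.
  x = λ² - 63 - 63 = 1 - 126 ≡ 21; y = λ·(63 - 21) - 14 ≡ 28. → (21, 28)
3P: (21, 28) + (63, 14). λ = (14 - 28)/(63 - 21) ≡ 59/42 mod 73. 42⁻¹ ≡ 40 (mod 73), so λ ≡ 24.
  x = λ² - 21 - 63 = 576 - 84 ≡ 54; y = λ·(21 - 54) - 28 ≡ 56. → (54, 56)
4P: (54, 56) + (63, 14). λ = (14 - 56)/(63 - 54) ≡ 31/9 mod 73. 9⁻¹ ≡ 65 (mod 73) since 9·65 = 585 ≡ 1, so λ ≡ 44.
  x = λ² - 54 - 63 = 1936 - 117 ≡ 67; y = λ·(54 - 67) - 56 ≡ 29. → (67, 29)
5P: (67, 29) + (63, 14). λ = (14 - 29)/(63 - 67) ≡ 58/69 mod 73. 69⁻¹ ≡ 18 (mod 73), so λ ≡ 22.
  x = λ² - 67 - 63 = 484 - 130 ≡ 62; y = λ·(67 - 62) - 29 ≡ 8. → (62, 8)
6P: (62, 8) + (63, 14). λ = (14 - 8)/(63 - 62) ≡ 6/1 mod 73. 1⁻¹ ≡ 1 (mod 73), so λ ≡ 6.
  x = λ² - 62 - 63 = 36 - 125 ≡ 57; y = λ·(62 - 57) - 8 ≡ 22. → (57, 22)
7P: (57, 22) + (63, 14). λ = (14 - 22)/(63 - 57) ≡ 65/6 mod 73. 6⁻¹ ≡ 61 (mod 73) since 6·61 = 366 ≡ 1, so λ ≡ 23.
  x = λ² - 57 - 63 = 529 - 120 ≡ 44; y = λ·(57 - 44) - 22 ≡ 58. → (44, 58)
8P: (44, 58) + (63, 14). λ = (14 - 58)/(63 - 44) ≡ 29/19 mod 73. 19⁻¹ ≡ 50 (mod 73), so λ ≡ 63.
  x = λ² - 44 - 63 = 3969 - 107 ≡ 66; y = λ·(44 - 66) - 58 ≡ 16. → (66, 16)
9P: (66, 16) + (63, 14). λ = (14 - 16)/(63 - 66) ≡ 71/70 mod 73. 70⁻¹ ≡ 24 (mod 73), so λ ≡ 25.
  x = λ² - 66 - 63 = 625 - 129 ≡ 58; y = λ·(66 - 58) - 16 ≡ 38. → (58, 38)

(58, 38)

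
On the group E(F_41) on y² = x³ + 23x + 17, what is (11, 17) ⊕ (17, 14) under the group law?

(11, 17) + (17, 14). λ = (14 - 17)/(17 - 11) ≡ 38/6 mod 41. 6⁻¹ ≡ 7 (mod 41), so λ ≡ 20.
  x = λ² - 11 - 17 = 400 - 28 ≡ 3; y = λ·(11 - 3) - 17 ≡ 20. → (3, 20)

(3, 20)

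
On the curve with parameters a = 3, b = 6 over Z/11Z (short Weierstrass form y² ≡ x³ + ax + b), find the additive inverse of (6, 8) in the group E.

(6, 3)

-(6, 8) = (6, -8 mod 11) = (6, 3).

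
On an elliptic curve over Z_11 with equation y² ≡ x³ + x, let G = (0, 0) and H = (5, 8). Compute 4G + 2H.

(5, 3)

First 4G:
Repeated addition: build up to 4G.
2G: (0, 0) + (0, 0): same x and y₁ ≡ -y₂, so the sum is O.
3G: O + (0, 0) = (0, 0) (identity).
4G: (0, 0) + (0, 0): same x and y₁ ≡ -y₂, so the sum is O.
4G = O.
Next 2H:
Repeated addition: build up to 2H.
2H: tangent at (5, 8): λ = (3·5² + 1)/(2·8) ≡ 10/5. 5⁻¹ ≡ 9 (mod 11) since 5·9 = 45 ≡ 1, so λ ≡ 10·9 ≡ 2.
  x = λ² - 5 - 5 = 4 - 10 ≡ 5; y = λ·(5 - 5) - 8 ≡ 3. → (5, 3)
2H = (5, 3).
Finally 4G + 2H:
O + (5, 3) = (5, 3) (identity).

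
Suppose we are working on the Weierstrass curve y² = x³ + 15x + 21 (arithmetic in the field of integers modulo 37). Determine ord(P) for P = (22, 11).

2P: tangent at (22, 11): λ = (3·22² + 15)/(2·11) ≡ 24/22. 22⁻¹ ≡ 32 (mod 37), so λ ≡ 24·32 ≡ 28.
  x = λ² - 22 - 22 = 784 - 44 ≡ 0; y = λ·(22 - 0) - 11 ≡ 13. → (0, 13)
3P: (0, 13) + (22, 11). λ = (11 - 13)/(22 - 0) ≡ 35/22 mod 37. 22⁻¹ ≡ 32 (mod 37) since 22·32 = 704 ≡ 1, so λ ≡ 10.
  x = λ² - 0 - 22 = 100 - 22 ≡ 4; y = λ·(0 - 4) - 13 ≡ 21. → (4, 21)
4P: (4, 21) + (22, 11). λ = (11 - 21)/(22 - 4) ≡ 27/18 mod 37. 18⁻¹ ≡ 35 (mod 37) since 18·35 = 630 ≡ 1, so λ ≡ 20.
  x = λ² - 4 - 22 = 400 - 26 ≡ 4; y = λ·(4 - 4) - 21 ≡ 16. → (4, 16)
5P: (4, 16) + (22, 11). λ = (11 - 16)/(22 - 4) ≡ 32/18 mod 37. 18⁻¹ ≡ 35 (mod 37), so λ ≡ 10.
  x = λ² - 4 - 22 = 100 - 26 ≡ 0; y = λ·(4 - 0) - 16 ≡ 24. → (0, 24)
6P: (0, 24) + (22, 11). λ = (11 - 24)/(22 - 0) ≡ 24/22 mod 37. 22⁻¹ ≡ 32 (mod 37), so λ ≡ 28.
  x = λ² - 0 - 22 = 784 - 22 ≡ 22; y = λ·(0 - 22) - 24 ≡ 26. → (22, 26)
7P: (22, 26) + (22, 11): same x and y₁ ≡ -y₂, so the sum is O.
7P = O, so the order is 7.

7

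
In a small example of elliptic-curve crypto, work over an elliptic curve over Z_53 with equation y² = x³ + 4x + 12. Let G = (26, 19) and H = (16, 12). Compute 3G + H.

First 3G:
Repeated addition: build up to 3G.
2G: tangent at (26, 19): λ = (3·26² + 4)/(2·19) ≡ 18/38. 38⁻¹ ≡ 7 (mod 53), so λ ≡ 18·7 ≡ 20.
  x = λ² - 26 - 26 = 400 - 52 ≡ 30; y = λ·(26 - 30) - 19 ≡ 7. → (30, 7)
3G: (30, 7) + (26, 19). λ = (19 - 7)/(26 - 30) ≡ 12/49 mod 53. 49⁻¹ ≡ 13 (mod 53), so λ ≡ 50.
  x = λ² - 30 - 26 = 2500 - 56 ≡ 6; y = λ·(30 - 6) - 7 ≡ 27. → (6, 27)
3G = (6, 27).
Finally 3G + H:
(6, 27) + (16, 12). λ = (12 - 27)/(16 - 6) ≡ 38/10 mod 53. 10⁻¹ ≡ 16 (mod 53), so λ ≡ 25.
  x = λ² - 6 - 16 = 625 - 22 ≡ 20; y = λ·(6 - 20) - 27 ≡ 47. → (20, 47)

(20, 47)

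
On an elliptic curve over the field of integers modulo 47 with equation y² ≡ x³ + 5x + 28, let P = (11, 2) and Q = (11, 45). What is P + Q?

The two points share x = 11 and their y-coordinates satisfy 2 + 45 ≡ 0 (mod 47), so they are inverses. Their sum is O.

O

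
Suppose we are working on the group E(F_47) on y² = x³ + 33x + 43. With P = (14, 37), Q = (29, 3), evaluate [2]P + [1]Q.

(3, 34)

First 2P:
Repeated addition: build up to 2P.
2P: tangent at (14, 37): λ = (3·14² + 33)/(2·37) ≡ 10/27. 27⁻¹ ≡ 7 (mod 47) since 27·7 = 189 ≡ 1, so λ ≡ 10·7 ≡ 23.
  x = λ² - 14 - 14 = 529 - 28 ≡ 31; y = λ·(14 - 31) - 37 ≡ 42. → (31, 42)
2P = (31, 42).
Finally 2P + Q:
(31, 42) + (29, 3). λ = (3 - 42)/(29 - 31) ≡ 8/45 mod 47. 45⁻¹ ≡ 23 (mod 47), so λ ≡ 43.
  x = λ² - 31 - 29 = 1849 - 60 ≡ 3; y = λ·(31 - 3) - 42 ≡ 34. → (3, 34)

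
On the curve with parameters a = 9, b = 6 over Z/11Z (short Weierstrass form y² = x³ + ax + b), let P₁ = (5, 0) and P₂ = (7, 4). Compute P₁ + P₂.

(5, 0) + (7, 4). λ = (4 - 0)/(7 - 5) ≡ 4/2 mod 11. 2⁻¹ ≡ 6 (mod 11), so λ ≡ 2.
  x = λ² - 5 - 7 = 4 - 12 ≡ 3; y = λ·(5 - 3) - 0 ≡ 4. → (3, 4)

(3, 4)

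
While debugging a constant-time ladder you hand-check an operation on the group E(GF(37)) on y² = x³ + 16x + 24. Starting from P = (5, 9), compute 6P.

(1, 35)

Repeated addition: build up to 6P.
2P: tangent at (5, 9): λ = (3·5² + 16)/(2·9) ≡ 17/18. 18⁻¹ ≡ 35 (mod 37) since 18·35 = 630 ≡ 1, so λ ≡ 17·35 ≡ 3.
  x = λ² - 5 - 5 = 9 - 10 ≡ 36; y = λ·(5 - 36) - 9 ≡ 9. → (36, 9)
3P: (36, 9) + (5, 9). λ = (9 - 9)/(5 - 36) ≡ 0/6 mod 37. 6⁻¹ ≡ 31 (mod 37), so λ ≡ 0.
  x = λ² - 36 - 5 = 0 - 41 ≡ 33; y = λ·(36 - 33) - 9 ≡ 28. → (33, 28)
4P: (33, 28) + (5, 9). λ = (9 - 28)/(5 - 33) ≡ 18/9 mod 37. 9⁻¹ ≡ 33 (mod 37), so λ ≡ 2.
  x = λ² - 33 - 5 = 4 - 38 ≡ 3; y = λ·(33 - 3) - 28 ≡ 32. → (3, 32)
5P: (3, 32) + (5, 9). λ = (9 - 32)/(5 - 3) ≡ 14/2 mod 37. 2⁻¹ ≡ 19 (mod 37), so λ ≡ 7.
  x = λ² - 3 - 5 = 49 - 8 ≡ 4; y = λ·(3 - 4) - 32 ≡ 35. → (4, 35)
6P: (4, 35) + (5, 9). λ = (9 - 35)/(5 - 4) ≡ 11/1 mod 37. 1⁻¹ ≡ 1 (mod 37), so λ ≡ 11.
  x = λ² - 4 - 5 = 121 - 9 ≡ 1; y = λ·(4 - 1) - 35 ≡ 35. → (1, 35)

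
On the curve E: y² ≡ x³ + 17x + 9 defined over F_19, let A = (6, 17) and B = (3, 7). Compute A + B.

(0, 3)

(6, 17) + (3, 7). λ = (7 - 17)/(3 - 6) ≡ 9/16 mod 19. 16⁻¹ ≡ 6 (mod 19), so λ ≡ 16.
  x = λ² - 6 - 3 = 256 - 9 ≡ 0; y = λ·(6 - 0) - 17 ≡ 3. → (0, 3)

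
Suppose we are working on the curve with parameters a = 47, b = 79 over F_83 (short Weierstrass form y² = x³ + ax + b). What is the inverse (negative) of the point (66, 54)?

-(66, 54) = (66, -54 mod 83) = (66, 29).

(66, 29)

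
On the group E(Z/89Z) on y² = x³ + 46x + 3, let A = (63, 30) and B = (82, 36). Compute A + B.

(63, 30) + (82, 36). λ = (36 - 30)/(82 - 63) ≡ 6/19 mod 89. 19⁻¹ ≡ 75 (mod 89), so λ ≡ 5.
  x = λ² - 63 - 82 = 25 - 145 ≡ 58; y = λ·(63 - 58) - 30 ≡ 84. → (58, 84)

(58, 84)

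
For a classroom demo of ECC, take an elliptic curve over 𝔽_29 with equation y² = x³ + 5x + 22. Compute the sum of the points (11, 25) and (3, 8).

(11, 25) + (3, 8). λ = (8 - 25)/(3 - 11) ≡ 12/21 mod 29. 21⁻¹ ≡ 18 (mod 29) since 21·18 = 378 ≡ 1, so λ ≡ 13.
  x = λ² - 11 - 3 = 169 - 14 ≡ 10; y = λ·(11 - 10) - 25 ≡ 17. → (10, 17)

(10, 17)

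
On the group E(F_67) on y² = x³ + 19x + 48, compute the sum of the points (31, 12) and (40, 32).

(15, 31)

(31, 12) + (40, 32). λ = (32 - 12)/(40 - 31) ≡ 20/9 mod 67. 9⁻¹ ≡ 15 (mod 67), so λ ≡ 32.
  x = λ² - 31 - 40 = 1024 - 71 ≡ 15; y = λ·(31 - 15) - 12 ≡ 31. → (15, 31)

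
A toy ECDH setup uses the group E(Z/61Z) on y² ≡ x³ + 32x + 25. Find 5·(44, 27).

(5, 26)

Write P = (44, 27).
Repeated addition: build up to 5P.
2P: tangent at (44, 27): λ = (3·44² + 32)/(2·27) ≡ 45/54. 54⁻¹ ≡ 26 (mod 61), so λ ≡ 45·26 ≡ 11.
  x = λ² - 44 - 44 = 121 - 88 ≡ 33; y = λ·(44 - 33) - 27 ≡ 33. → (33, 33)
3P: (33, 33) + (44, 27). λ = (27 - 33)/(44 - 33) ≡ 55/11 mod 61. 11⁻¹ ≡ 50 (mod 61) since 11·50 = 550 ≡ 1, so λ ≡ 5.
  x = λ² - 33 - 44 = 25 - 77 ≡ 9; y = λ·(33 - 9) - 33 ≡ 26. → (9, 26)
4P: (9, 26) + (44, 27). λ = (27 - 26)/(44 - 9) ≡ 1/35 mod 61. 35⁻¹ ≡ 7 (mod 61), so λ ≡ 7.
  x = λ² - 9 - 44 = 49 - 53 ≡ 57; y = λ·(9 - 57) - 26 ≡ 4. → (57, 4)
5P: (57, 4) + (44, 27). λ = (27 - 4)/(44 - 57) ≡ 23/48 mod 61. 48⁻¹ ≡ 14 (mod 61), so λ ≡ 17.
  x = λ² - 57 - 44 = 289 - 101 ≡ 5; y = λ·(57 - 5) - 4 ≡ 26. → (5, 26)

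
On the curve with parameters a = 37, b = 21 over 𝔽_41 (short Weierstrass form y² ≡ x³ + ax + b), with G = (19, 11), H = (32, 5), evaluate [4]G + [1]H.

First 4G:
Repeated addition: build up to 4G.
2G: tangent at (19, 11): λ = (3·19² + 37)/(2·11) ≡ 13/22. 22⁻¹ ≡ 28 (mod 41), so λ ≡ 13·28 ≡ 36.
  x = λ² - 19 - 19 = 1296 - 38 ≡ 28; y = λ·(19 - 28) - 11 ≡ 34. → (28, 34)
3G: (28, 34) + (19, 11). λ = (11 - 34)/(19 - 28) ≡ 18/32 mod 41. 32⁻¹ ≡ 9 (mod 41) since 32·9 = 288 ≡ 1, so λ ≡ 39.
  x = λ² - 28 - 19 = 1521 - 47 ≡ 39; y = λ·(28 - 39) - 34 ≡ 29. → (39, 29)
4G: (39, 29) + (19, 11). λ = (11 - 29)/(19 - 39) ≡ 23/21 mod 41. 21⁻¹ ≡ 2 (mod 41), so λ ≡ 5.
  x = λ² - 39 - 19 = 25 - 58 ≡ 8; y = λ·(39 - 8) - 29 ≡ 3. → (8, 3)
4G = (8, 3).
Finally 4G + H:
(8, 3) + (32, 5). λ = (5 - 3)/(32 - 8) ≡ 2/24 mod 41. 24⁻¹ ≡ 12 (mod 41) since 24·12 = 288 ≡ 1, so λ ≡ 24.
  x = λ² - 8 - 32 = 576 - 40 ≡ 3; y = λ·(8 - 3) - 3 ≡ 35. → (3, 35)

(3, 35)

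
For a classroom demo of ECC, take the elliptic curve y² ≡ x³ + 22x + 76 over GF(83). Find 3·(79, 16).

Write Q = (79, 16).
Repeated addition: build up to 3Q.
2Q: tangent at (79, 16): λ = (3·79² + 22)/(2·16) ≡ 70/32. 32⁻¹ ≡ 13 (mod 83) since 32·13 = 416 ≡ 1, so λ ≡ 70·13 ≡ 80.
  x = λ² - 79 - 79 = 6400 - 158 ≡ 17; y = λ·(79 - 17) - 16 ≡ 47. → (17, 47)
3Q: (17, 47) + (79, 16). λ = (16 - 47)/(79 - 17) ≡ 52/62 mod 83. 62⁻¹ ≡ 79 (mod 83), so λ ≡ 41.
  x = λ² - 17 - 79 = 1681 - 96 ≡ 8; y = λ·(17 - 8) - 47 ≡ 73. → (8, 73)

(8, 73)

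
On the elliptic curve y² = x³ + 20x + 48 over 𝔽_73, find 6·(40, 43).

(33, 27)

Write Q = (40, 43).
Double-and-add on 6 = (110)₂. Start with Q = (40, 43) for the leading 1-bit.
double: tangent at (40, 43): λ = (3·40² + 20)/(2·43) ≡ 2/13. 13⁻¹ ≡ 45 (mod 73), so λ ≡ 2·45 ≡ 17.
  x = λ² - 40 - 40 = 289 - 80 ≡ 63; y = λ·(40 - 63) - 43 ≡ 4. → (63, 4)
add Q: (63, 4) + (40, 43). λ = (43 - 4)/(40 - 63) ≡ 39/50 mod 73. 50⁻¹ ≡ 19 (mod 73), so λ ≡ 11.
  x = λ² - 63 - 40 = 121 - 103 ≡ 18; y = λ·(63 - 18) - 4 ≡ 53. → (18, 53)
double: tangent at (18, 53): λ = (3·18² + 20)/(2·53) ≡ 43/33. 33⁻¹ ≡ 31 (mod 73), so λ ≡ 43·31 ≡ 19.
  x = λ² - 18 - 18 = 361 - 36 ≡ 33; y = λ·(18 - 33) - 53 ≡ 27. → (33, 27)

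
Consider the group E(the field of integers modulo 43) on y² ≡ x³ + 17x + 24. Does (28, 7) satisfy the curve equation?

y² = 7² ≡ 6; x³ + 17x + 24 = 22452 ≡ 6 (mod 43). 6 = 6.

yes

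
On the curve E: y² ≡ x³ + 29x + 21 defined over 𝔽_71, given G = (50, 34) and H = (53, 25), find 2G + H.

(64, 16)

First 2G:
Repeated addition: build up to 2G.
2G: tangent at (50, 34): λ = (3·50² + 29)/(2·34) ≡ 3/68. 68⁻¹ ≡ 47 (mod 71) since 68·47 = 3196 ≡ 1, so λ ≡ 3·47 ≡ 70.
  x = λ² - 50 - 50 = 4900 - 100 ≡ 43; y = λ·(50 - 43) - 34 ≡ 30. → (43, 30)
2G = (43, 30).
Finally 2G + H:
(43, 30) + (53, 25). λ = (25 - 30)/(53 - 43) ≡ 66/10 mod 71. 10⁻¹ ≡ 64 (mod 71), so λ ≡ 35.
  x = λ² - 43 - 53 = 1225 - 96 ≡ 64; y = λ·(43 - 64) - 30 ≡ 16. → (64, 16)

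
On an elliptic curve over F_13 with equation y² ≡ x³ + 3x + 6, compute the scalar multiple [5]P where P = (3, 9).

Double-and-add on 5 = (101)₂. Start with P = (3, 9) for the leading 1-bit.
double: tangent at (3, 9): λ = (3·3² + 3)/(2·9) ≡ 4/5. 5⁻¹ ≡ 8 (mod 13) since 5·8 = 40 ≡ 1, so λ ≡ 4·8 ≡ 6.
  x = λ² - 3 - 3 = 36 - 6 ≡ 4; y = λ·(3 - 4) - 9 ≡ 11. → (4, 11)
double: tangent at (4, 11): λ = (3·4² + 3)/(2·11) ≡ 12/9. 9⁻¹ ≡ 3 (mod 13) since 9·3 = 27 ≡ 1, so λ ≡ 12·3 ≡ 10.
  x = λ² - 4 - 4 = 100 - 8 ≡ 1; y = λ·(4 - 1) - 11 ≡ 6. → (1, 6)
add P: (1, 6) + (3, 9). λ = (9 - 6)/(3 - 1) ≡ 3/2 mod 13. 2⁻¹ ≡ 7 (mod 13) since 2·7 = 14 ≡ 1, so λ ≡ 8.
  x = λ² - 1 - 3 = 64 - 4 ≡ 8; y = λ·(1 - 8) - 6 ≡ 3. → (8, 3)

(8, 3)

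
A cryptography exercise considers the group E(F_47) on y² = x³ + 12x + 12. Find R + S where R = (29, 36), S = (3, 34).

(29, 36) + (3, 34). λ = (34 - 36)/(3 - 29) ≡ 45/21 mod 47. 21⁻¹ ≡ 9 (mod 47), so λ ≡ 29.
  x = λ² - 29 - 3 = 841 - 32 ≡ 10; y = λ·(29 - 10) - 36 ≡ 45. → (10, 45)

(10, 45)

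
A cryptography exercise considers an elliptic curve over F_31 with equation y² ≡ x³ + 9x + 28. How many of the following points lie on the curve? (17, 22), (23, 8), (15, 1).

1

(17, 22): 22² ≡ 19, rhs ≡ 10 → off.
(23, 8): 8² ≡ 2, rhs ≡ 2 → on.
(15, 1): 1² ≡ 1, rhs ≡ 4 → off.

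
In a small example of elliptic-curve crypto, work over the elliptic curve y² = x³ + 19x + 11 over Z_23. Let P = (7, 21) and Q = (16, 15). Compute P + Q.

(7, 21) + (16, 15). λ = (15 - 21)/(16 - 7) ≡ 17/9 mod 23. 9⁻¹ ≡ 18 (mod 23), so λ ≡ 7.
  x = λ² - 7 - 16 = 49 - 23 ≡ 3; y = λ·(7 - 3) - 21 ≡ 7. → (3, 7)

(3, 7)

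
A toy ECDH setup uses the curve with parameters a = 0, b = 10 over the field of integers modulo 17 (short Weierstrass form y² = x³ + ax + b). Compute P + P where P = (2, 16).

(15, 11)

tangent at (2, 16): λ = (3·2² + 0)/(2·16) ≡ 12/15. 15⁻¹ ≡ 8 (mod 17), so λ ≡ 12·8 ≡ 11.
  x = λ² - 2 - 2 = 121 - 4 ≡ 15; y = λ·(2 - 15) - 16 ≡ 11. → (15, 11)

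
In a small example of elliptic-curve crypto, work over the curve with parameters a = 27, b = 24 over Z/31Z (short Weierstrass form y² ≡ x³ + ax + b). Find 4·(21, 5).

Write G = (21, 5).
Double-and-add on 4 = (100)₂. Start with G = (21, 5) for the leading 1-bit.
double: tangent at (21, 5): λ = (3·21² + 27)/(2·5) ≡ 17/10. 10⁻¹ ≡ 28 (mod 31) since 10·28 = 280 ≡ 1, so λ ≡ 17·28 ≡ 11.
  x = λ² - 21 - 21 = 121 - 42 ≡ 17; y = λ·(21 - 17) - 5 ≡ 8. → (17, 8)
double: tangent at (17, 8): λ = (3·17² + 27)/(2·8) ≡ 26/16. 16⁻¹ ≡ 2 (mod 31), so λ ≡ 26·2 ≡ 21.
  x = λ² - 17 - 17 = 441 - 34 ≡ 4; y = λ·(17 - 4) - 8 ≡ 17. → (4, 17)

(4, 17)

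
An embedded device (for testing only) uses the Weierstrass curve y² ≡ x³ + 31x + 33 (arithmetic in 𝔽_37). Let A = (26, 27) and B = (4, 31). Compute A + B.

(26, 27) + (4, 31). λ = (31 - 27)/(4 - 26) ≡ 4/15 mod 37. 15⁻¹ ≡ 5 (mod 37) since 15·5 = 75 ≡ 1, so λ ≡ 20.
  x = λ² - 26 - 4 = 400 - 30 ≡ 0; y = λ·(26 - 0) - 27 ≡ 12. → (0, 12)

(0, 12)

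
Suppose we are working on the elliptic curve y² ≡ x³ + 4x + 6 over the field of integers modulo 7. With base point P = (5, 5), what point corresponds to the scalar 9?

(6, 1)

Repeated addition: build up to 9P.
2P: tangent at (5, 5): λ = (3·5² + 4)/(2·5) ≡ 2/3. 3⁻¹ ≡ 5 (mod 7), so λ ≡ 2·5 ≡ 3.
  x = λ² - 5 - 5 = 9 - 10 ≡ 6; y = λ·(5 - 6) - 5 ≡ 6. → (6, 6)
3P: (6, 6) + (5, 5). λ = (5 - 6)/(5 - 6) ≡ 6/6 mod 7. 6⁻¹ ≡ 6 (mod 7), so λ ≡ 1.
  x = λ² - 6 - 5 = 1 - 11 ≡ 4; y = λ·(6 - 4) - 6 ≡ 3. → (4, 3)
4P: (4, 3) + (5, 5). λ = (5 - 3)/(5 - 4) ≡ 2/1 mod 7. 1⁻¹ ≡ 1 (mod 7), so λ ≡ 2.
  x = λ² - 4 - 5 = 4 - 9 ≡ 2; y = λ·(4 - 2) - 3 ≡ 1. → (2, 1)
5P: (2, 1) + (5, 5). λ = (5 - 1)/(5 - 2) ≡ 4/3 mod 7. 3⁻¹ ≡ 5 (mod 7) since 3·5 = 15 ≡ 1, so λ ≡ 6.
  x = λ² - 2 - 5 = 36 - 7 ≡ 1; y = λ·(2 - 1) - 1 ≡ 5. → (1, 5)
6P: (1, 5) + (5, 5). λ = (5 - 5)/(5 - 1) ≡ 0/4 mod 7. 4⁻¹ ≡ 2 (mod 7) since 4·2 = 8 ≡ 1, so λ ≡ 0.
  x = λ² - 1 - 5 = 0 - 6 ≡ 1; y = λ·(1 - 1) - 5 ≡ 2. → (1, 2)
7P: (1, 2) + (5, 5). λ = (5 - 2)/(5 - 1) ≡ 3/4 mod 7. 4⁻¹ ≡ 2 (mod 7), so λ ≡ 6.
  x = λ² - 1 - 5 = 36 - 6 ≡ 2; y = λ·(1 - 2) - 2 ≡ 6. → (2, 6)
8P: (2, 6) + (5, 5). λ = (5 - 6)/(5 - 2) ≡ 6/3 mod 7. 3⁻¹ ≡ 5 (mod 7) since 3·5 = 15 ≡ 1, so λ ≡ 2.
  x = λ² - 2 - 5 = 4 - 7 ≡ 4; y = λ·(2 - 4) - 6 ≡ 4. → (4, 4)
9P: (4, 4) + (5, 5). λ = (5 - 4)/(5 - 4) ≡ 1/1 mod 7. 1⁻¹ ≡ 1 (mod 7) since 1·1 = 1 ≡ 1, so λ ≡ 1.
  x = λ² - 4 - 5 = 1 - 9 ≡ 6; y = λ·(4 - 6) - 4 ≡ 1. → (6, 1)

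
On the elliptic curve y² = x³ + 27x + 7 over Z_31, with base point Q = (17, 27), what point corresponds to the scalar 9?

(1, 29)

Repeated addition: build up to 9Q.
2Q: tangent at (17, 27): λ = (3·17² + 27)/(2·27) ≡ 26/23. 23⁻¹ ≡ 27 (mod 31), so λ ≡ 26·27 ≡ 20.
  x = λ² - 17 - 17 = 400 - 34 ≡ 25; y = λ·(17 - 25) - 27 ≡ 30. → (25, 30)
3Q: (25, 30) + (17, 27). λ = (27 - 30)/(17 - 25) ≡ 28/23 mod 31. 23⁻¹ ≡ 27 (mod 31), so λ ≡ 12.
  x = λ² - 25 - 17 = 144 - 42 ≡ 9; y = λ·(25 - 9) - 30 ≡ 7. → (9, 7)
4Q: (9, 7) + (17, 27). λ = (27 - 7)/(17 - 9) ≡ 20/8 mod 31. 8⁻¹ ≡ 4 (mod 31), so λ ≡ 18.
  x = λ² - 9 - 17 = 324 - 26 ≡ 19; y = λ·(9 - 19) - 7 ≡ 30. → (19, 30)
5Q: (19, 30) + (17, 27). λ = (27 - 30)/(17 - 19) ≡ 28/29 mod 31. 29⁻¹ ≡ 15 (mod 31), so λ ≡ 17.
  x = λ² - 19 - 17 = 289 - 36 ≡ 5; y = λ·(19 - 5) - 30 ≡ 22. → (5, 22)
6Q: (5, 22) + (17, 27). λ = (27 - 22)/(17 - 5) ≡ 5/12 mod 31. 12⁻¹ ≡ 13 (mod 31), so λ ≡ 3.
  x = λ² - 5 - 17 = 9 - 22 ≡ 18; y = λ·(5 - 18) - 22 ≡ 1. → (18, 1)
7Q: (18, 1) + (17, 27). λ = (27 - 1)/(17 - 18) ≡ 26/30 mod 31. 30⁻¹ ≡ 30 (mod 31), so λ ≡ 5.
  x = λ² - 18 - 17 = 25 - 35 ≡ 21; y = λ·(18 - 21) - 1 ≡ 15. → (21, 15)
8Q: (21, 15) + (17, 27). λ = (27 - 15)/(17 - 21) ≡ 12/27 mod 31. 27⁻¹ ≡ 23 (mod 31) since 27·23 = 621 ≡ 1, so λ ≡ 28.
  x = λ² - 21 - 17 = 784 - 38 ≡ 2; y = λ·(21 - 2) - 15 ≡ 21. → (2, 21)
9Q: (2, 21) + (17, 27). λ = (27 - 21)/(17 - 2) ≡ 6/15 mod 31. 15⁻¹ ≡ 29 (mod 31) since 15·29 = 435 ≡ 1, so λ ≡ 19.
  x = λ² - 2 - 17 = 361 - 19 ≡ 1; y = λ·(2 - 1) - 21 ≡ 29. → (1, 29)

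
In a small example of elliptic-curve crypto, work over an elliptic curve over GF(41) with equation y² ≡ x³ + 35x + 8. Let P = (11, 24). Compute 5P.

(16, 20)

Repeated addition: build up to 5P.
2P: tangent at (11, 24): λ = (3·11² + 35)/(2·24) ≡ 29/7. 7⁻¹ ≡ 6 (mod 41) since 7·6 = 42 ≡ 1, so λ ≡ 29·6 ≡ 10.
  x = λ² - 11 - 11 = 100 - 22 ≡ 37; y = λ·(11 - 37) - 24 ≡ 3. → (37, 3)
3P: (37, 3) + (11, 24). λ = (24 - 3)/(11 - 37) ≡ 21/15 mod 41. 15⁻¹ ≡ 11 (mod 41) since 15·11 = 165 ≡ 1, so λ ≡ 26.
  x = λ² - 37 - 11 = 676 - 48 ≡ 13; y = λ·(37 - 13) - 3 ≡ 6. → (13, 6)
4P: (13, 6) + (11, 24). λ = (24 - 6)/(11 - 13) ≡ 18/39 mod 41. 39⁻¹ ≡ 20 (mod 41) since 39·20 = 780 ≡ 1, so λ ≡ 32.
  x = λ² - 13 - 11 = 1024 - 24 ≡ 16; y = λ·(13 - 16) - 6 ≡ 21. → (16, 21)
5P: (16, 21) + (11, 24). λ = (24 - 21)/(11 - 16) ≡ 3/36 mod 41. 36⁻¹ ≡ 8 (mod 41) since 36·8 = 288 ≡ 1, so λ ≡ 24.
  x = λ² - 16 - 11 = 576 - 27 ≡ 16; y = λ·(16 - 16) - 21 ≡ 20. → (16, 20)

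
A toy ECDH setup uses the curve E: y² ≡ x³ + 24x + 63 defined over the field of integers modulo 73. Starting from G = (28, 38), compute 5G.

Repeated addition: build up to 5G.
2G: tangent at (28, 38): λ = (3·28² + 24)/(2·38) ≡ 40/3. 3⁻¹ ≡ 49 (mod 73), so λ ≡ 40·49 ≡ 62.
  x = λ² - 28 - 28 = 3844 - 56 ≡ 65; y = λ·(28 - 65) - 38 ≡ 4. → (65, 4)
3G: (65, 4) + (28, 38). λ = (38 - 4)/(28 - 65) ≡ 34/36 mod 73. 36⁻¹ ≡ 71 (mod 73) since 36·71 = 2556 ≡ 1, so λ ≡ 5.
  x = λ² - 65 - 28 = 25 - 93 ≡ 5; y = λ·(65 - 5) - 4 ≡ 4. → (5, 4)
4G: (5, 4) + (28, 38). λ = (38 - 4)/(28 - 5) ≡ 34/23 mod 73. 23⁻¹ ≡ 54 (mod 73) since 23·54 = 1242 ≡ 1, so λ ≡ 11.
  x = λ² - 5 - 28 = 121 - 33 ≡ 15; y = λ·(5 - 15) - 4 ≡ 32. → (15, 32)
5G: (15, 32) + (28, 38). λ = (38 - 32)/(28 - 15) ≡ 6/13 mod 73. 13⁻¹ ≡ 45 (mod 73) since 13·45 = 585 ≡ 1, so λ ≡ 51.
  x = λ² - 15 - 28 = 2601 - 43 ≡ 3; y = λ·(15 - 3) - 32 ≡ 69. → (3, 69)

(3, 69)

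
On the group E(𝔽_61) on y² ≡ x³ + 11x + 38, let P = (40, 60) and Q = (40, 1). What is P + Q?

O

The two points share x = 40 and their y-coordinates satisfy 60 + 1 ≡ 0 (mod 61), so they are inverses. Their sum is ∞.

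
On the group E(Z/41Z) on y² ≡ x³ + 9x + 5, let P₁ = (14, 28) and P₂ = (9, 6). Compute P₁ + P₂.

(14, 28) + (9, 6). λ = (6 - 28)/(9 - 14) ≡ 19/36 mod 41. 36⁻¹ ≡ 8 (mod 41), so λ ≡ 29.
  x = λ² - 14 - 9 = 841 - 23 ≡ 39; y = λ·(14 - 39) - 28 ≡ 26. → (39, 26)

(39, 26)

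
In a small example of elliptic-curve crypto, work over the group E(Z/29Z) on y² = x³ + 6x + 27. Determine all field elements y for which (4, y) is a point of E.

x³ + 6x + 27 = 115 ≡ 28 (mod 29).
Square roots of 28 mod 29: 12 and 17 (since 12² = 144 ≡ 28).

12, 17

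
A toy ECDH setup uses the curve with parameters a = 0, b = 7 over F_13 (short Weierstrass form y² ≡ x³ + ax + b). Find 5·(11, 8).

Write P = (11, 8).
Double-and-add on 5 = (101)₂. Start with P = (11, 8) for the leading 1-bit.
double: tangent at (11, 8): λ = (3·11² + 0)/(2·8) ≡ 12/3. 3⁻¹ ≡ 9 (mod 13), so λ ≡ 12·9 ≡ 4.
  x = λ² - 11 - 11 = 16 - 22 ≡ 7; y = λ·(11 - 7) - 8 ≡ 8. → (7, 8)
double: tangent at (7, 8): λ = (3·7² + 0)/(2·8) ≡ 4/3. 3⁻¹ ≡ 9 (mod 13), so λ ≡ 4·9 ≡ 10.
  x = λ² - 7 - 7 = 100 - 14 ≡ 8; y = λ·(7 - 8) - 8 ≡ 8. → (8, 8)
add P: (8, 8) + (11, 8). λ = (8 - 8)/(11 - 8) ≡ 0/3 mod 13. 3⁻¹ ≡ 9 (mod 13), so λ ≡ 0.
  x = λ² - 8 - 11 = 0 - 19 ≡ 7; y = λ·(8 - 7) - 8 ≡ 5. → (7, 5)

(7, 5)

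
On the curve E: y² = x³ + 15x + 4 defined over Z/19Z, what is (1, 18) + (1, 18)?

(3, 0)

tangent at (1, 18): λ = (3·1² + 15)/(2·18) ≡ 18/17. 17⁻¹ ≡ 9 (mod 19), so λ ≡ 18·9 ≡ 10.
  x = λ² - 1 - 1 = 100 - 2 ≡ 3; y = λ·(1 - 3) - 18 ≡ 0. → (3, 0)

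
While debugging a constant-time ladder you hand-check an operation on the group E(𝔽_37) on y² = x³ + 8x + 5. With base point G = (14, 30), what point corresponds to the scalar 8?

Double-and-add on 8 = (1000)₂. Start with G = (14, 30) for the leading 1-bit.
double: tangent at (14, 30): λ = (3·14² + 8)/(2·30) ≡ 4/23. 23⁻¹ ≡ 29 (mod 37) since 23·29 = 667 ≡ 1, so λ ≡ 4·29 ≡ 5.
  x = λ² - 14 - 14 = 25 - 28 ≡ 34; y = λ·(14 - 34) - 30 ≡ 18. → (34, 18)
double: tangent at (34, 18): λ = (3·34² + 8)/(2·18) ≡ 35/36. 36⁻¹ ≡ 36 (mod 37), so λ ≡ 35·36 ≡ 2.
  x = λ² - 34 - 34 = 4 - 68 ≡ 10; y = λ·(34 - 10) - 18 ≡ 30. → (10, 30)
double: tangent at (10, 30): λ = (3·10² + 8)/(2·30) ≡ 12/23. 23⁻¹ ≡ 29 (mod 37), so λ ≡ 12·29 ≡ 15.
  x = λ² - 10 - 10 = 225 - 20 ≡ 20; y = λ·(10 - 20) - 30 ≡ 5. → (20, 5)

(20, 5)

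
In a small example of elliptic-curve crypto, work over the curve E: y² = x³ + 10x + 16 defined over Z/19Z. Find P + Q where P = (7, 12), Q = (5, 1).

(7, 12) + (5, 1). λ = (1 - 12)/(5 - 7) ≡ 8/17 mod 19. 17⁻¹ ≡ 9 (mod 19), so λ ≡ 15.
  x = λ² - 7 - 5 = 225 - 12 ≡ 4; y = λ·(7 - 4) - 12 ≡ 14. → (4, 14)

(4, 14)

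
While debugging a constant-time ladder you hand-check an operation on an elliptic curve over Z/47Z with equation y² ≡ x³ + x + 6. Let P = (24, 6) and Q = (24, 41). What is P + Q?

The two points share x = 24 and their y-coordinates satisfy 6 + 41 ≡ 0 (mod 47), so they are inverses. Their sum is ∞.

O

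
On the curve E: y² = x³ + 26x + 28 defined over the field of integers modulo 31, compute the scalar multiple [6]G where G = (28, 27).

Double-and-add on 6 = (110)₂. Start with G = (28, 27) for the leading 1-bit.
double: tangent at (28, 27): λ = (3·28² + 26)/(2·27) ≡ 22/23. 23⁻¹ ≡ 27 (mod 31), so λ ≡ 22·27 ≡ 5.
  x = λ² - 28 - 28 = 25 - 56 ≡ 0; y = λ·(28 - 0) - 27 ≡ 20. → (0, 20)
add G: (0, 20) + (28, 27). λ = (27 - 20)/(28 - 0) ≡ 7/28 mod 31. 28⁻¹ ≡ 10 (mod 31), so λ ≡ 8.
  x = λ² - 0 - 28 = 64 - 28 ≡ 5; y = λ·(0 - 5) - 20 ≡ 2. → (5, 2)
double: tangent at (5, 2): λ = (3·5² + 26)/(2·2) ≡ 8/4. 4⁻¹ ≡ 8 (mod 31) since 4·8 = 32 ≡ 1, so λ ≡ 8·8 ≡ 2.
  x = λ² - 5 - 5 = 4 - 10 ≡ 25; y = λ·(5 - 25) - 2 ≡ 20. → (25, 20)

(25, 20)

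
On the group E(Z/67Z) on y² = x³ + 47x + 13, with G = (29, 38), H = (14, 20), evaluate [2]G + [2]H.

(16, 29)

First 2G:
Repeated addition: build up to 2G.
2G: tangent at (29, 38): λ = (3·29² + 47)/(2·38) ≡ 24/9. 9⁻¹ ≡ 15 (mod 67), so λ ≡ 24·15 ≡ 25.
  x = λ² - 29 - 29 = 625 - 58 ≡ 31; y = λ·(29 - 31) - 38 ≡ 46. → (31, 46)
2G = (31, 46).
Next 2H:
Repeated addition: build up to 2H.
2H: tangent at (14, 20): λ = (3·14² + 47)/(2·20) ≡ 32/40. 40⁻¹ ≡ 62 (mod 67), so λ ≡ 32·62 ≡ 41.
  x = λ² - 14 - 14 = 1681 - 28 ≡ 45; y = λ·(14 - 45) - 20 ≡ 49. → (45, 49)
2H = (45, 49).
Finally 2G + 2H:
(31, 46) + (45, 49). λ = (49 - 46)/(45 - 31) ≡ 3/14 mod 67. 14⁻¹ ≡ 24 (mod 67) since 14·24 = 336 ≡ 1, so λ ≡ 5.
  x = λ² - 31 - 45 = 25 - 76 ≡ 16; y = λ·(31 - 16) - 46 ≡ 29. → (16, 29)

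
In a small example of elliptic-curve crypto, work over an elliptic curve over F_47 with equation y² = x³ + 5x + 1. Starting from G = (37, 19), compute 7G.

Repeated addition: build up to 7G.
2G: tangent at (37, 19): λ = (3·37² + 5)/(2·19) ≡ 23/38. 38⁻¹ ≡ 26 (mod 47), so λ ≡ 23·26 ≡ 34.
  x = λ² - 37 - 37 = 1156 - 74 ≡ 1; y = λ·(37 - 1) - 19 ≡ 30. → (1, 30)
3G: (1, 30) + (37, 19). λ = (19 - 30)/(37 - 1) ≡ 36/36 mod 47. 36⁻¹ ≡ 17 (mod 47), so λ ≡ 1.
  x = λ² - 1 - 37 = 1 - 38 ≡ 10; y = λ·(1 - 10) - 30 ≡ 8. → (10, 8)
4G: (10, 8) + (37, 19). λ = (19 - 8)/(37 - 10) ≡ 11/27 mod 47. 27⁻¹ ≡ 7 (mod 47) since 27·7 = 189 ≡ 1, so λ ≡ 30.
  x = λ² - 10 - 37 = 900 - 47 ≡ 7; y = λ·(10 - 7) - 8 ≡ 35. → (7, 35)
5G: (7, 35) + (37, 19). λ = (19 - 35)/(37 - 7) ≡ 31/30 mod 47. 30⁻¹ ≡ 11 (mod 47), so λ ≡ 12.
  x = λ² - 7 - 37 = 144 - 44 ≡ 6; y = λ·(7 - 6) - 35 ≡ 24. → (6, 24)
6G: (6, 24) + (37, 19). λ = (19 - 24)/(37 - 6) ≡ 42/31 mod 47. 31⁻¹ ≡ 44 (mod 47), so λ ≡ 15.
  x = λ² - 6 - 37 = 225 - 43 ≡ 41; y = λ·(6 - 41) - 24 ≡ 15. → (41, 15)
7G: (41, 15) + (37, 19). λ = (19 - 15)/(37 - 41) ≡ 4/43 mod 47. 43⁻¹ ≡ 35 (mod 47) since 43·35 = 1505 ≡ 1, so λ ≡ 46.
  x = λ² - 41 - 37 = 2116 - 78 ≡ 17; y = λ·(41 - 17) - 15 ≡ 8. → (17, 8)

(17, 8)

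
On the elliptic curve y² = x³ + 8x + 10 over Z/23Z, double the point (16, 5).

(7, 8)

tangent at (16, 5): λ = (3·16² + 8)/(2·5) ≡ 17/10. 10⁻¹ ≡ 7 (mod 23) since 10·7 = 70 ≡ 1, so λ ≡ 17·7 ≡ 4.
  x = λ² - 16 - 16 = 16 - 32 ≡ 7; y = λ·(16 - 7) - 5 ≡ 8. → (7, 8)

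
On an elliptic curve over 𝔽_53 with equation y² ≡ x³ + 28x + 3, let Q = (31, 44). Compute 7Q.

(46, 43)

Repeated addition: build up to 7Q.
2Q: tangent at (31, 44): λ = (3·31² + 28)/(2·44) ≡ 49/35. 35⁻¹ ≡ 50 (mod 53), so λ ≡ 49·50 ≡ 12.
  x = λ² - 31 - 31 = 144 - 62 ≡ 29; y = λ·(31 - 29) - 44 ≡ 33. → (29, 33)
3Q: (29, 33) + (31, 44). λ = (44 - 33)/(31 - 29) ≡ 11/2 mod 53. 2⁻¹ ≡ 27 (mod 53), so λ ≡ 32.
  x = λ² - 29 - 31 = 1024 - 60 ≡ 10; y = λ·(29 - 10) - 33 ≡ 45. → (10, 45)
4Q: (10, 45) + (31, 44). λ = (44 - 45)/(31 - 10) ≡ 52/21 mod 53. 21⁻¹ ≡ 48 (mod 53), so λ ≡ 5.
  x = λ² - 10 - 31 = 25 - 41 ≡ 37; y = λ·(10 - 37) - 45 ≡ 32. → (37, 32)
5Q: (37, 32) + (31, 44). λ = (44 - 32)/(31 - 37) ≡ 12/47 mod 53. 47⁻¹ ≡ 44 (mod 53) since 47·44 = 2068 ≡ 1, so λ ≡ 51.
  x = λ² - 37 - 31 = 2601 - 68 ≡ 42; y = λ·(37 - 42) - 32 ≡ 31. → (42, 31)
6Q: (42, 31) + (31, 44). λ = (44 - 31)/(31 - 42) ≡ 13/42 mod 53. 42⁻¹ ≡ 24 (mod 53) since 42·24 = 1008 ≡ 1, so λ ≡ 47.
  x = λ² - 42 - 31 = 2209 - 73 ≡ 16; y = λ·(42 - 16) - 31 ≡ 25. → (16, 25)
7Q: (16, 25) + (31, 44). λ = (44 - 25)/(31 - 16) ≡ 19/15 mod 53. 15⁻¹ ≡ 46 (mod 53), so λ ≡ 26.
  x = λ² - 16 - 31 = 676 - 47 ≡ 46; y = λ·(16 - 46) - 25 ≡ 43. → (46, 43)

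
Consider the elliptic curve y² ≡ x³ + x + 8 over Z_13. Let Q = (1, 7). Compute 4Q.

Repeated addition: build up to 4Q.
2Q: tangent at (1, 7): λ = (3·1² + 1)/(2·7) ≡ 4/1. 1⁻¹ ≡ 1 (mod 13), so λ ≡ 4·1 ≡ 4.
  x = λ² - 1 - 1 = 16 - 2 ≡ 1; y = λ·(1 - 1) - 7 ≡ 6. → (1, 6)
3Q: (1, 6) + (1, 7): same x and y₁ ≡ -y₂, so the sum is O.
4Q: O + (1, 7) = (1, 7) (identity).

(1, 7)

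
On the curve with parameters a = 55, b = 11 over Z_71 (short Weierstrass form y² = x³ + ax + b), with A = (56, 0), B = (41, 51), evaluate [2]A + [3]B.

First 2A:
Repeated addition: build up to 2A.
2A: (56, 0) + (56, 0): same x and y₁ ≡ -y₂, so the sum is the point at infinity.
2A = the point at infinity.
Next 3B:
Repeated addition: build up to 3B.
2B: tangent at (41, 51): λ = (3·41² + 55)/(2·51) ≡ 57/31. 31⁻¹ ≡ 55 (mod 71), so λ ≡ 57·55 ≡ 11.
  x = λ² - 41 - 41 = 121 - 82 ≡ 39; y = λ·(41 - 39) - 51 ≡ 42. → (39, 42)
3B: (39, 42) + (41, 51). λ = (51 - 42)/(41 - 39) ≡ 9/2 mod 71. 2⁻¹ ≡ 36 (mod 71), so λ ≡ 40.
  x = λ² - 39 - 41 = 1600 - 80 ≡ 29; y = λ·(39 - 29) - 42 ≡ 3. → (29, 3)
3B = (29, 3).
Finally 2A + 3B:
the point at infinity + (29, 3) = (29, 3) (identity).

(29, 3)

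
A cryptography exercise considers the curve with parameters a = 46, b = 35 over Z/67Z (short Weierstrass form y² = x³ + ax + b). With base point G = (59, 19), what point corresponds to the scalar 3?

Repeated addition: build up to 3G.
2G: tangent at (59, 19): λ = (3·59² + 46)/(2·19) ≡ 37/38. 38⁻¹ ≡ 30 (mod 67), so λ ≡ 37·30 ≡ 38.
  x = λ² - 59 - 59 = 1444 - 118 ≡ 53; y = λ·(59 - 53) - 19 ≡ 8. → (53, 8)
3G: (53, 8) + (59, 19). λ = (19 - 8)/(59 - 53) ≡ 11/6 mod 67. 6⁻¹ ≡ 56 (mod 67), so λ ≡ 13.
  x = λ² - 53 - 59 = 169 - 112 ≡ 57; y = λ·(53 - 57) - 8 ≡ 7. → (57, 7)

(57, 7)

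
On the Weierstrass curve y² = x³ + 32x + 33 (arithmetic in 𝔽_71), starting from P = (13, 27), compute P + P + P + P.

(31, 59)

Double-and-add on 4 = (100)₂. Start with P = (13, 27) for the leading 1-bit.
double: tangent at (13, 27): λ = (3·13² + 32)/(2·27) ≡ 42/54. 54⁻¹ ≡ 25 (mod 71), so λ ≡ 42·25 ≡ 56.
  x = λ² - 13 - 13 = 3136 - 26 ≡ 57; y = λ·(13 - 57) - 27 ≡ 65. → (57, 65)
double: tangent at (57, 65): λ = (3·57² + 32)/(2·65) ≡ 52/59. 59⁻¹ ≡ 65 (mod 71) since 59·65 = 3835 ≡ 1, so λ ≡ 52·65 ≡ 43.
  x = λ² - 57 - 57 = 1849 - 114 ≡ 31; y = λ·(57 - 31) - 65 ≡ 59. → (31, 59)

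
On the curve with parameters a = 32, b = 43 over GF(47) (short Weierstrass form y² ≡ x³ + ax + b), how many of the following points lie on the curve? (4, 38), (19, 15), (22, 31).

2

(4, 38): 38² ≡ 34, rhs ≡ 0 → off.
(19, 15): 15² ≡ 37, rhs ≡ 37 → on.
(22, 31): 31² ≡ 21, rhs ≡ 21 → on.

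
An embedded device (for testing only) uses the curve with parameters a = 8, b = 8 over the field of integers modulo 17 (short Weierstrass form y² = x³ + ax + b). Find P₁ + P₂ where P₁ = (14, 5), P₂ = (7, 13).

(14, 5) + (7, 13). λ = (13 - 5)/(7 - 14) ≡ 8/10 mod 17. 10⁻¹ ≡ 12 (mod 17) since 10·12 = 120 ≡ 1, so λ ≡ 11.
  x = λ² - 14 - 7 = 121 - 21 ≡ 15; y = λ·(14 - 15) - 5 ≡ 1. → (15, 1)

(15, 1)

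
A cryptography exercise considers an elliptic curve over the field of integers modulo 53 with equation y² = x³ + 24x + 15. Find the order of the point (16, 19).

2P: tangent at (16, 19): λ = (3·16² + 24)/(2·19) ≡ 50/38. 38⁻¹ ≡ 7 (mod 53) since 38·7 = 266 ≡ 1, so λ ≡ 50·7 ≡ 32.
  x = λ² - 16 - 16 = 1024 - 32 ≡ 38; y = λ·(16 - 38) - 19 ≡ 19. → (38, 19)
3P: (38, 19) + (16, 19). λ = (19 - 19)/(16 - 38) ≡ 0/31 mod 53. 31⁻¹ ≡ 12 (mod 53) since 31·12 = 372 ≡ 1, so λ ≡ 0.
  x = λ² - 38 - 16 = 0 - 54 ≡ 52; y = λ·(38 - 52) - 19 ≡ 34. → (52, 34)
4P: (52, 34) + (16, 19). λ = (19 - 34)/(16 - 52) ≡ 38/17 mod 53. 17⁻¹ ≡ 25 (mod 53), so λ ≡ 49.
  x = λ² - 52 - 16 = 2401 - 68 ≡ 1; y = λ·(52 - 1) - 34 ≡ 27. → (1, 27)
5P: (1, 27) + (16, 19). λ = (19 - 27)/(16 - 1) ≡ 45/15 mod 53. 15⁻¹ ≡ 46 (mod 53) since 15·46 = 690 ≡ 1, so λ ≡ 3.
  x = λ² - 1 - 16 = 9 - 17 ≡ 45; y = λ·(1 - 45) - 27 ≡ 0. → (45, 0)
6P: (45, 0) + (16, 19). λ = (19 - 0)/(16 - 45) ≡ 19/24 mod 53. 24⁻¹ ≡ 42 (mod 53) since 24·42 = 1008 ≡ 1, so λ ≡ 3.
  x = λ² - 45 - 16 = 9 - 61 ≡ 1; y = λ·(45 - 1) - 0 ≡ 26. → (1, 26)
7P: (1, 26) + (16, 19). λ = (19 - 26)/(16 - 1) ≡ 46/15 mod 53. 15⁻¹ ≡ 46 (mod 53) since 15·46 = 690 ≡ 1, so λ ≡ 49.
  x = λ² - 1 - 16 = 2401 - 17 ≡ 52; y = λ·(1 - 52) - 26 ≡ 19. → (52, 19)
8P: (52, 19) + (16, 19). λ = (19 - 19)/(16 - 52) ≡ 0/17 mod 53. 17⁻¹ ≡ 25 (mod 53), so λ ≡ 0.
  x = λ² - 52 - 16 = 0 - 68 ≡ 38; y = λ·(52 - 38) - 19 ≡ 34. → (38, 34)
9P: (38, 34) + (16, 19). λ = (19 - 34)/(16 - 38) ≡ 38/31 mod 53. 31⁻¹ ≡ 12 (mod 53), so λ ≡ 32.
  x = λ² - 38 - 16 = 1024 - 54 ≡ 16; y = λ·(38 - 16) - 34 ≡ 34. → (16, 34)
10P: (16, 34) + (16, 19): same x and y₁ ≡ -y₂, so the sum is 𝒪.
10P = 𝒪, so the order is 10.

10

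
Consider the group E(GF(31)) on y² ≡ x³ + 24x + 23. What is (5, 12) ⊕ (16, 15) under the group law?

(5, 12) + (16, 15). λ = (15 - 12)/(16 - 5) ≡ 3/11 mod 31. 11⁻¹ ≡ 17 (mod 31) since 11·17 = 187 ≡ 1, so λ ≡ 20.
  x = λ² - 5 - 16 = 400 - 21 ≡ 7; y = λ·(5 - 7) - 12 ≡ 10. → (7, 10)

(7, 10)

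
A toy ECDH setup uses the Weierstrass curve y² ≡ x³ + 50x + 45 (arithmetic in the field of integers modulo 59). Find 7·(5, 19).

Write Q = (5, 19).
Double-and-add on 7 = (111)₂. Start with Q = (5, 19) for the leading 1-bit.
double: tangent at (5, 19): λ = (3·5² + 50)/(2·19) ≡ 7/38. 38⁻¹ ≡ 14 (mod 59) since 38·14 = 532 ≡ 1, so λ ≡ 7·14 ≡ 39.
  x = λ² - 5 - 5 = 1521 - 10 ≡ 36; y = λ·(5 - 36) - 19 ≡ 11. → (36, 11)
add Q: (36, 11) + (5, 19). λ = (19 - 11)/(5 - 36) ≡ 8/28 mod 59. 28⁻¹ ≡ 19 (mod 59), so λ ≡ 34.
  x = λ² - 36 - 5 = 1156 - 41 ≡ 53; y = λ·(36 - 53) - 11 ≡ 1. → (53, 1)
double: tangent at (53, 1): λ = (3·53² + 50)/(2·1) ≡ 40/2. 2⁻¹ ≡ 30 (mod 59) since 2·30 = 60 ≡ 1, so λ ≡ 40·30 ≡ 20.
  x = λ² - 53 - 53 = 400 - 106 ≡ 58; y = λ·(53 - 58) - 1 ≡ 17. → (58, 17)
add Q: (58, 17) + (5, 19). λ = (19 - 17)/(5 - 58) ≡ 2/6 mod 59. 6⁻¹ ≡ 10 (mod 59), so λ ≡ 20.
  x = λ² - 58 - 5 = 400 - 63 ≡ 42; y = λ·(58 - 42) - 17 ≡ 8. → (42, 8)

(42, 8)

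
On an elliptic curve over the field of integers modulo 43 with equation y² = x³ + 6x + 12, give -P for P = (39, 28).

(39, 15)

-(39, 28) = (39, -28 mod 43) = (39, 15).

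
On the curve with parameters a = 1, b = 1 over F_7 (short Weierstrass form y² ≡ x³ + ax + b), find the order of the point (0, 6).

2P: tangent at (0, 6): λ = (3·0² + 1)/(2·6) ≡ 1/5. 5⁻¹ ≡ 3 (mod 7), so λ ≡ 1·3 ≡ 3.
  x = λ² - 0 - 0 = 9 - 0 ≡ 2; y = λ·(0 - 2) - 6 ≡ 2. → (2, 2)
3P: (2, 2) + (0, 6). λ = (6 - 2)/(0 - 2) ≡ 4/5 mod 7. 5⁻¹ ≡ 3 (mod 7) since 5·3 = 15 ≡ 1, so λ ≡ 5.
  x = λ² - 2 - 0 = 25 - 2 ≡ 2; y = λ·(2 - 2) - 2 ≡ 5. → (2, 5)
4P: (2, 5) + (0, 6). λ = (6 - 5)/(0 - 2) ≡ 1/5 mod 7. 5⁻¹ ≡ 3 (mod 7) since 5·3 = 15 ≡ 1, so λ ≡ 3.
  x = λ² - 2 - 0 = 9 - 2 ≡ 0; y = λ·(2 - 0) - 5 ≡ 1. → (0, 1)
5P: (0, 1) + (0, 6): same x and y₁ ≡ -y₂, so the sum is 𝒪.
5P = 𝒪, so the order is 5.

5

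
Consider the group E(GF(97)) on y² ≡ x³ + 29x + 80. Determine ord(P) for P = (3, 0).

2P: (3, 0) + (3, 0): same x and y₁ ≡ -y₂, so the sum is the point at infinity.
2P = the point at infinity, so the order is 2.

2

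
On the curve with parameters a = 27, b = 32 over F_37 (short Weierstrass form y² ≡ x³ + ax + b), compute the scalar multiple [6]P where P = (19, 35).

Repeated addition: build up to 6P.
2P: tangent at (19, 35): λ = (3·19² + 27)/(2·35) ≡ 0/33. 33⁻¹ ≡ 9 (mod 37), so λ ≡ 0·9 ≡ 0.
  x = λ² - 19 - 19 = 0 - 38 ≡ 36; y = λ·(19 - 36) - 35 ≡ 2. → (36, 2)
3P: (36, 2) + (19, 35). λ = (35 - 2)/(19 - 36) ≡ 33/20 mod 37. 20⁻¹ ≡ 13 (mod 37) since 20·13 = 260 ≡ 1, so λ ≡ 22.
  x = λ² - 36 - 19 = 484 - 55 ≡ 22; y = λ·(36 - 22) - 2 ≡ 10. → (22, 10)
4P: (22, 10) + (19, 35). λ = (35 - 10)/(19 - 22) ≡ 25/34 mod 37. 34⁻¹ ≡ 12 (mod 37) since 34·12 = 408 ≡ 1, so λ ≡ 4.
  x = λ² - 22 - 19 = 16 - 41 ≡ 12; y = λ·(22 - 12) - 10 ≡ 30. → (12, 30)
5P: (12, 30) + (19, 35). λ = (35 - 30)/(19 - 12) ≡ 5/7 mod 37. 7⁻¹ ≡ 16 (mod 37), so λ ≡ 6.
  x = λ² - 12 - 19 = 36 - 31 ≡ 5; y = λ·(12 - 5) - 30 ≡ 12. → (5, 12)
6P: (5, 12) + (19, 35). λ = (35 - 12)/(19 - 5) ≡ 23/14 mod 37. 14⁻¹ ≡ 8 (mod 37), so λ ≡ 36.
  x = λ² - 5 - 19 = 1296 - 24 ≡ 14; y = λ·(5 - 14) - 12 ≡ 34. → (14, 34)

(14, 34)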